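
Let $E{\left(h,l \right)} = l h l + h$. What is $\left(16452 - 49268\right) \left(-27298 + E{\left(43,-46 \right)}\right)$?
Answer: $-2091462128$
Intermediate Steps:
$E{\left(h,l \right)} = h + h l^{2}$ ($E{\left(h,l \right)} = h l l + h = h l^{2} + h = h + h l^{2}$)
$\left(16452 - 49268\right) \left(-27298 + E{\left(43,-46 \right)}\right) = \left(16452 - 49268\right) \left(-27298 + 43 \left(1 + \left(-46\right)^{2}\right)\right) = - 32816 \left(-27298 + 43 \left(1 + 2116\right)\right) = - 32816 \left(-27298 + 43 \cdot 2117\right) = - 32816 \left(-27298 + 91031\right) = \left(-32816\right) 63733 = -2091462128$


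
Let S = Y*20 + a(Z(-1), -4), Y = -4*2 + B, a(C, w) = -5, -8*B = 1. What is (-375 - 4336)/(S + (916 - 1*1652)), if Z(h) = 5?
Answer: 9422/1807 ≈ 5.2142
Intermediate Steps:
B = -1/8 (B = -1/8*1 = -1/8 ≈ -0.12500)
Y = -65/8 (Y = -4*2 - 1/8 = -8 - 1/8 = -65/8 ≈ -8.1250)
S = -335/2 (S = -65/8*20 - 5 = -325/2 - 5 = -335/2 ≈ -167.50)
(-375 - 4336)/(S + (916 - 1*1652)) = (-375 - 4336)/(-335/2 + (916 - 1*1652)) = -4711/(-335/2 + (916 - 1652)) = -4711/(-335/2 - 736) = -4711/(-1807/2) = -4711*(-2/1807) = 9422/1807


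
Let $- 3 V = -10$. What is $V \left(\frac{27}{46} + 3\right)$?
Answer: $\frac{275}{23} \approx 11.957$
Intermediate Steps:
$V = \frac{10}{3}$ ($V = \left(- \frac{1}{3}\right) \left(-10\right) = \frac{10}{3} \approx 3.3333$)
$V \left(\frac{27}{46} + 3\right) = \frac{10 \left(\frac{27}{46} + 3\right)}{3} = \frac{10}{3} \cdot \frac{165}{46} = \frac{275}{23}$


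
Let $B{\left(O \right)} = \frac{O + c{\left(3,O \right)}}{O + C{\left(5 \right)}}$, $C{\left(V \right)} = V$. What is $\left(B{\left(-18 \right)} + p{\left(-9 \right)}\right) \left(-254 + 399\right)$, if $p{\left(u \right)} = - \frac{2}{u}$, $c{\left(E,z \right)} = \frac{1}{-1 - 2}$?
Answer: $\frac{27695}{117} \approx 236.71$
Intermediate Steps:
$c{\left(E,z \right)} = - \frac{1}{3}$ ($c{\left(E,z \right)} = \frac{1}{-3} = - \frac{1}{3}$)
$B{\left(O \right)} = \frac{- \frac{1}{3} + O}{5 + O}$ ($B{\left(O \right)} = \frac{O - \frac{1}{3}}{O + 5} = \frac{- \frac{1}{3} + O}{5 + O}$)
$\left(B{\left(-18 \right)} + p{\left(-9 \right)}\right) \left(-254 + 399\right) = \left(\frac{- \frac{1}{3} - 18}{5 - 18} - \frac{2}{-9}\right) \left(-254 + 399\right) = \left(\frac{1}{-13} \left(- \frac{55}{3}\right) - - \frac{2}{9}\right) 145 = \left(\left(- \frac{1}{13}\right) \left(- \frac{55}{3}\right) + \frac{2}{9}\right) 145 = \left(\frac{55}{39} + \frac{2}{9}\right) 145 = \frac{191}{117} \cdot 145 = \frac{27695}{117}$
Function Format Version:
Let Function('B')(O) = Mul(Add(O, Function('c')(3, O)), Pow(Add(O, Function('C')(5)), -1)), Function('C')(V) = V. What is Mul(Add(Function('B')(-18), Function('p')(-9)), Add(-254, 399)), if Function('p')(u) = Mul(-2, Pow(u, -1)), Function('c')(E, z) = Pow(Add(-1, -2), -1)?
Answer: Rational(27695, 117) ≈ 236.71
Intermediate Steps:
Function('c')(E, z) = Rational(-1, 3) (Function('c')(E, z) = Pow(-3, -1) = Rational(-1, 3))
Function('B')(O) = Mul(Pow(Add(5, O), -1), Add(Rational(-1, 3), O)) (Function('B')(O) = Mul(Add(O, Rational(-1, 3)), Pow(Add(O, 5), -1)) = Mul(Add(Rational(-1, 3), O), Pow(Add(5, O), -1)) = Mul(Pow(Add(5, O), -1), Add(Rational(-1, 3), O)))
Mul(Add(Function('B')(-18), Function('p')(-9)), Add(-254, 399)) = Mul(Add(Mul(Pow(Add(5, -18), -1), Add(Rational(-1, 3), -18)), Mul(-2, Pow(-9, -1))), Add(-254, 399)) = Mul(Add(Mul(Pow(-13, -1), Rational(-55, 3)), Mul(-2, Rational(-1, 9))), 145) = Mul(Add(Mul(Rational(-1, 13), Rational(-55, 3)), Rational(2, 9)), 145) = Mul(Add(Rational(55, 39), Rational(2, 9)), 145) = Mul(Rational(191, 117), 145) = Rational(27695, 117)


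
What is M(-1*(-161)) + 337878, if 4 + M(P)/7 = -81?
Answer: 337283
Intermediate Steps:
M(P) = -595 (M(P) = -28 + 7*(-81) = -28 - 567 = -595)
M(-1*(-161)) + 337878 = -595 + 337878 = 337283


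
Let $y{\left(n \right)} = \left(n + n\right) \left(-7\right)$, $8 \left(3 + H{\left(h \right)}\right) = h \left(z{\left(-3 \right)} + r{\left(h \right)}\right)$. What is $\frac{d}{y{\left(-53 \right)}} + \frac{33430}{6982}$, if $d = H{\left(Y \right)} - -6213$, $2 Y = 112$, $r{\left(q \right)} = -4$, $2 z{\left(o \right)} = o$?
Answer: $\frac{67894473}{5180644} \approx 13.105$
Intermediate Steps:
$z{\left(o \right)} = \frac{o}{2}$
$Y = 56$ ($Y = \frac{1}{2} \cdot 112 = 56$)
$H{\left(h \right)} = -3 - \frac{11 h}{16}$ ($H{\left(h \right)} = -3 + \frac{h \left(\frac{1}{2} \left(-3\right) - 4\right)}{8} = -3 + \frac{h \left(- \frac{3}{2} - 4\right)}{8} = -3 + \frac{h \left(- \frac{11}{2}\right)}{8} = -3 + \frac{\left(- \frac{11}{2}\right) h}{8} = -3 - \frac{11 h}{16}$)
$y{\left(n \right)} = - 14 n$ ($y{\left(n \right)} = 2 n \left(-7\right) = - 14 n$)
$d = \frac{12343}{2}$ ($d = \left(-3 - \frac{77}{2}\right) - -6213 = \left(-3 - \frac{77}{2}\right) + 6213 = - \frac{83}{2} + 6213 = \frac{12343}{2} \approx 6171.5$)
$\frac{d}{y{\left(-53 \right)}} + \frac{33430}{6982} = \frac{12343}{2 \left(\left(-14\right) \left(-53\right)\right)} + \frac{33430}{6982} = \frac{12343}{2 \cdot 742} + 33430 \cdot \frac{1}{6982} = \frac{12343}{2} \cdot \frac{1}{742} + \frac{16715}{3491} = \frac{12343}{1484} + \frac{16715}{3491} = \frac{67894473}{5180644}$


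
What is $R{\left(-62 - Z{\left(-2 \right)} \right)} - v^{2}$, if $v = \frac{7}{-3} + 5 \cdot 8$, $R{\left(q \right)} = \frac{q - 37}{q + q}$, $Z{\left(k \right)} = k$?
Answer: $- \frac{510469}{360} \approx -1418.0$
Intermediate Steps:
$R{\left(q \right)} = \frac{-37 + q}{2 q}$
$v = \frac{113}{3}$ ($v = 7 \left(- \frac{1}{3}\right) + 40 = - \frac{7}{3} + 40 = \frac{113}{3} \approx 37.667$)
$R{\left(-62 - Z{\left(-2 \right)} \right)} - v^{2} = \frac{-37 - 60}{2 \left(-62 - -2\right)} - \left(\frac{113}{3}\right)^{2} = \frac{-37 + \left(-62 + 2\right)}{2 \left(-62 + 2\right)} - \frac{12769}{9} = \frac{-37 - 60}{2 \left(-60\right)} - \frac{12769}{9} = \frac{1}{2} \left(- \frac{1}{60}\right) \left(-97\right) - \frac{12769}{9} = \frac{97}{120} - \frac{12769}{9} = - \frac{510469}{360}$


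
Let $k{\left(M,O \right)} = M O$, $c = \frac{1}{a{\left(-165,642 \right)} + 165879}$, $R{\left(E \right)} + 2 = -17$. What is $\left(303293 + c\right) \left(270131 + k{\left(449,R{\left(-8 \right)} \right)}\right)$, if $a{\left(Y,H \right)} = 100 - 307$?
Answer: $\frac{547694021077300}{6903} \approx 7.9341 \cdot 10^{10}$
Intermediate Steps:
$R{\left(E \right)} = -19$ ($R{\left(E \right)} = -2 - 17 = -19$)
$a{\left(Y,H \right)} = -207$
$c = \frac{1}{165672}$ ($c = \frac{1}{-207 + 165879} = \frac{1}{165672} \approx 6.036 \cdot 10^{-6}$)
$\left(303293 + c\right) \left(270131 + k{\left(449,R{\left(-8 \right)} \right)}\right) = \left(303293 + \frac{1}{165672}\right) \left(270131 + 449 \left(-19\right)\right) = \frac{50247157897 \left(270131 - 8531\right)}{165672} = \frac{50247157897}{165672} \cdot 261600 = \frac{547694021077300}{6903}$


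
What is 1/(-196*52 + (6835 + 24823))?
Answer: 1/21466 ≈ 4.6585e-5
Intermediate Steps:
1/(-196*52 + (6835 + 24823)) = 1/(-10192 + 31658) = 1/21466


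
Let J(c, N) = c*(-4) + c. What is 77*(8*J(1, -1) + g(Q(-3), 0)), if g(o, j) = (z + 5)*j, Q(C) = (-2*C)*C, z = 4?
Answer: -1848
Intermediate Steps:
J(c, N) = -3*c (J(c, N) = -4*c + c = -3*c)
Q(C) = -2*C**2
g(o, j) = 9*j (g(o, j) = (4 + 5)*j = 9*j)
77*(8*J(1, -1) + g(Q(-3), 0)) = 77*(8*(-3*1) + 9*0) = 77*(8*(-3) + 0) = 77*(-24 + 0) = 77*(-24) = -1848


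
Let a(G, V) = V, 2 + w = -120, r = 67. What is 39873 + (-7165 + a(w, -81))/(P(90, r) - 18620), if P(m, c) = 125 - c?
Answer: 370064936/9281 ≈ 39873.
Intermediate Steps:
w = -122 (w = -2 - 120 = -122)
39873 + (-7165 + a(w, -81))/(P(90, r) - 18620) = 39873 + (-7165 - 81)/((125 - 1*67) - 18620) = 39873 - 7246/((125 - 67) - 18620) = 39873 - 7246/(58 - 18620) = 39873 - 7246/(-18562) = 39873 - 7246*(-1/18562) = 39873 + 3623/9281 = 370064936/9281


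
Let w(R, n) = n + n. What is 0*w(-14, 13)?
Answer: 0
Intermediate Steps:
w(R, n) = 2*n
0*w(-14, 13) = 0*(2*13) = 0*26 = 0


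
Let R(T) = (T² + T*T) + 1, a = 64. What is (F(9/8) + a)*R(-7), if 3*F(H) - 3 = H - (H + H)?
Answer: 51183/8 ≈ 6397.9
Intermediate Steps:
R(T) = 1 + 2*T² (R(T) = (T² + T²) + 1 = 2*T² + 1 = 1 + 2*T²)
F(H) = 1 - H/3 (F(H) = 1 + (H - (H + H))/3 = 1 + (H - 2*H)/3 = 1 + (-H)/3 = 1 - H/3)
(F(9/8) + a)*R(-7) = ((1 - 3/8) + 64)*(1 + 2*(-7)²) = ((1 - 3/8) + 64)*(1 + 2*49) = ((1 - ⅓*9/8) + 64)*(1 + 98) = ((1 - 3/8) + 64)*99 = (5/8 + 64)*99 = (517/8)*99 = 51183/8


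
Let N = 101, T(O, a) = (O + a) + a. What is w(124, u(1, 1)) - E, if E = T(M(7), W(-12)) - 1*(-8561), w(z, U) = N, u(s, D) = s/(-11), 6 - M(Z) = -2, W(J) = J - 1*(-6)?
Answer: -8456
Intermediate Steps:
W(J) = 6 + J (W(J) = J + 6 = 6 + J)
M(Z) = 8 (M(Z) = 6 - 1*(-2) = 6 + 2 = 8)
T(O, a) = O + 2*a
u(s, D) = -s/11 (u(s, D) = s*(-1/11) = -s/11)
w(z, U) = 101
E = 8557 (E = (8 + 2*(6 - 12)) - 1*(-8561) = (8 + 2*(-6)) + 8561 = (8 - 12) + 8561 = -4 + 8561 = 8557)
w(124, u(1, 1)) - E = 101 - 1*8557 = 101 - 8557 = -8456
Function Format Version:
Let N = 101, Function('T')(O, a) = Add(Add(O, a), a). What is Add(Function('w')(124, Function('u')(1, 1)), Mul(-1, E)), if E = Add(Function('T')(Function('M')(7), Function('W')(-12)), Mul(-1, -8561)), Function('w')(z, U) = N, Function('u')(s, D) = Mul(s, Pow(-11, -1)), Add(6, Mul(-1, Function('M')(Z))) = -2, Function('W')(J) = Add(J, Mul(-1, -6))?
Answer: -8456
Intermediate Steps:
Function('W')(J) = Add(6, J) (Function('W')(J) = Add(J, 6) = Add(6, J))
Function('M')(Z) = 8 (Function('M')(Z) = Add(6, Mul(-1, -2)) = Add(6, 2) = 8)
Function('T')(O, a) = Add(O, Mul(2, a))
Function('u')(s, D) = Mul(Rational(-1, 11), s) (Function('u')(s, D) = Mul(s, Rational(-1, 11)) = Mul(Rational(-1, 11), s))
Function('w')(z, U) = 101
E = 8557 (E = Add(Add(8, Mul(2, Add(6, -12))), Mul(-1, -8561)) = Add(Add(8, Mul(2, -6)), 8561) = Add(Add(8, -12), 8561) = Add(-4, 8561) = 8557)
Add(Function('w')(124, Function('u')(1, 1)), Mul(-1, E)) = Add(101, Mul(-1, 8557)) = Add(101, -8557) = -8456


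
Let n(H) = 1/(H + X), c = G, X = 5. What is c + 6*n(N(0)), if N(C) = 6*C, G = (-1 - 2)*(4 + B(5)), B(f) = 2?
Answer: -84/5 ≈ -16.800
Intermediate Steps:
G = -18 (G = (-1 - 2)*(4 + 2) = -3*6 = -18)
c = -18
n(H) = 1/(5 + H) (n(H) = 1/(H + 5) = 1/(5 + H))
c + 6*n(N(0)) = -18 + 6/(5 + 6*0) = -18 + 6/(5 + 0) = -18 + 6/5 = -84/5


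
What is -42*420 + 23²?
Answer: -17111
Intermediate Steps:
-42*420 + 23² = -17640 + 529 = -17111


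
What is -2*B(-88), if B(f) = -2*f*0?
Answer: 0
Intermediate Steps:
B(f) = 0
-2*B(-88) = -2*0 = 0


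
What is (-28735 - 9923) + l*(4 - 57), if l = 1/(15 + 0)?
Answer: -579923/15 ≈ -38662.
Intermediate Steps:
l = 1/15 ≈ 0.066667
(-28735 - 9923) + l*(4 - 57) = (-28735 - 9923) + (4 - 57)/15 = -38658 + (1/15)*(-53) = -38658 - 53/15 = -579923/15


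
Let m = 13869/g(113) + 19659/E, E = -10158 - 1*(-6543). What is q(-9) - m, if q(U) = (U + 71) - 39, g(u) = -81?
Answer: 2165317/10845 ≈ 199.66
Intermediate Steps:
E = -3615 (E = -10158 + 6543 = -3615)
q(U) = 32 + U (q(U) = (71 + U) - 39 = 32 + U)
m = -1915882/10845 (m = 13869/(-81) + 19659/(-3615) = 13869*(-1/81) + 19659*(-1/3615) = -1541/9 - 6553/1205 = -1915882/10845 ≈ -176.66)
q(-9) - m = (32 - 9) - 1*(-1915882/10845) = 23 + 1915882/10845 = 2165317/10845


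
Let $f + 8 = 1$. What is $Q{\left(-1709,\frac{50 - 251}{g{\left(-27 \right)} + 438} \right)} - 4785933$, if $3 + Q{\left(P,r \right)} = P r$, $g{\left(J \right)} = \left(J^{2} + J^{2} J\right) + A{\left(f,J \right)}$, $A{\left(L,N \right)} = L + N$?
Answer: $- \frac{88779456309}{18550} \approx -4.786 \cdot 10^{6}$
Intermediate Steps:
$f = -7$ ($f = -8 + 1 = -7$)
$g{\left(J \right)} = -7 + J + J^{2} + J^{3}$ ($g{\left(J \right)} = \left(J^{2} + J^{2} J\right) + \left(-7 + J\right) = \left(J^{2} + J^{3}\right) + \left(-7 + J\right) = -7 + J + J^{2} + J^{3}$)
$Q{\left(P,r \right)} = -3 + P r$
$Q{\left(-1709,\frac{50 - 251}{g{\left(-27 \right)} + 438} \right)} - 4785933 = \left(-3 - 1709 \frac{50 - 251}{\left(-7 - 27 + \left(-27\right)^{2} + \left(-27\right)^{3}\right) + 438}\right) - 4785933 = \left(-3 - 1709 \left(- \frac{201}{\left(-7 - 27 + 729 - 19683\right) + 438}\right)\right) - 4785933 = \left(-3 - 1709 \left(- \frac{201}{-18988 + 438}\right)\right) - 4785933 = \left(-3 - 1709 \left(- \frac{201}{-18550}\right)\right) - 4785933 = \left(-3 - 1709 \left(\left(-201\right) \left(- \frac{1}{18550}\right)\right)\right) - 4785933 = \left(-3 - \frac{343509}{18550}\right) - 4785933 = - \frac{399159}{18550} - 4785933 = - \frac{88779456309}{18550}$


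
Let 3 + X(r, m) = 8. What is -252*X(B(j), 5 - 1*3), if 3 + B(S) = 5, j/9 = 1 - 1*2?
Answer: -1260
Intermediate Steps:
j = -9 (j = 9*(1 - 1*2) = 9*(1 - 2) = 9*(-1) = -9)
B(S) = 2 (B(S) = -3 + 5 = 2)
X(r, m) = 5 (X(r, m) = -3 + 8 = 5)
-252*X(B(j), 5 - 1*3) = -252*5 = -1260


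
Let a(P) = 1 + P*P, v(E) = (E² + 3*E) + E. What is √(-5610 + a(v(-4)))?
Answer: I*√5609 ≈ 74.893*I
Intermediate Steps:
v(E) = E² + 4*E
a(P) = 1 + P²
√(-5610 + a(v(-4))) = √(-5610 + (1 + (-4*(4 - 4))²)) = √(-5610 + (1 + (-4*0)²)) = √(-5610 + (1 + 0²)) = √(-5610 + (1 + 0)) = √(-5610 + 1) = √(-5609) = I*√5609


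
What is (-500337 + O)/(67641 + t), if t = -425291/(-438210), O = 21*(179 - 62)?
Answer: -218175994800/29641387901 ≈ -7.3605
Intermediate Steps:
O = 2457 (O = 21*117 = 2457)
t = 425291/438210 (t = -425291*(-1/438210) = 425291/438210 ≈ 0.97052)
(-500337 + O)/(67641 + t) = (-500337 + 2457)/(67641 + 425291/438210) = -497880/29641387901/438210 = -497880*438210/29641387901 = -218175994800/29641387901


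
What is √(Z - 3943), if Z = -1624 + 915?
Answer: 2*I*√1163 ≈ 68.206*I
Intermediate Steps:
Z = -709
√(Z - 3943) = √(-709 - 3943) = √(-4652) = 2*I*√1163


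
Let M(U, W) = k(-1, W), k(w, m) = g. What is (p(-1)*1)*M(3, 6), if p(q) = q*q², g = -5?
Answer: 5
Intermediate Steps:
p(q) = q³
k(w, m) = -5
M(U, W) = -5
(p(-1)*1)*M(3, 6) = ((-1)³*1)*(-5) = -1*1*(-5) = -1*(-5) = 5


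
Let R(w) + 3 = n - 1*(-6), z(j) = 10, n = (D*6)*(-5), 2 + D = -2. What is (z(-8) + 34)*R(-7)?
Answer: 5412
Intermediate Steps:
D = -4 (D = -2 - 2 = -4)
n = 120 (n = -4*6*(-5) = -24*(-5) = 120)
R(w) = 123 (R(w) = -3 + (120 - 1*(-6)) = -3 + (120 + 6) = -3 + 126 = 123)
(z(-8) + 34)*R(-7) = (10 + 34)*123 = 44*123 = 5412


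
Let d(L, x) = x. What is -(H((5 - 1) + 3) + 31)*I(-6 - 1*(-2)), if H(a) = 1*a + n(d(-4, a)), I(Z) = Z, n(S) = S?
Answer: 180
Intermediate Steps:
H(a) = 2*a (H(a) = 1*a + a = a + a = 2*a)
-(H((5 - 1) + 3) + 31)*I(-6 - 1*(-2)) = -(2*((5 - 1) + 3) + 31)*(-6 - 1*(-2)) = -(2*(4 + 3) + 31)*(-6 + 2) = -(2*7 + 31)*(-4) = -(14 + 31)*(-4) = -45*(-4) = -1*(-180) = 180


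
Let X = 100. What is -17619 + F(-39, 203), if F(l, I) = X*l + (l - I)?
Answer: -21761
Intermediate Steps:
F(l, I) = -I + 101*l (F(l, I) = 100*l + (l - I) = -I + 101*l)
-17619 + F(-39, 203) = -17619 + (-1*203 + 101*(-39)) = -17619 + (-203 - 3939) = -17619 - 4142 = -21761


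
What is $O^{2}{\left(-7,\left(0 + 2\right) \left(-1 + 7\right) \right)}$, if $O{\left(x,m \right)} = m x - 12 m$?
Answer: $51984$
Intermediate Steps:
$O{\left(x,m \right)} = - 12 m + m x$
$O^{2}{\left(-7,\left(0 + 2\right) \left(-1 + 7\right) \right)} = \left(\left(0 + 2\right) \left(-1 + 7\right) \left(-12 - 7\right)\right)^{2} = \left(2 \cdot 6 \left(-19\right)\right)^{2} = \left(12 \left(-19\right)\right)^{2} = \left(-228\right)^{2} = 51984$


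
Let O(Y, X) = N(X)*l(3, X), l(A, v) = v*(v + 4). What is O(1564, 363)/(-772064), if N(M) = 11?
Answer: -1465431/772064 ≈ -1.8981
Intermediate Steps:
l(A, v) = v*(4 + v)
O(Y, X) = 11*X*(4 + X) (O(Y, X) = 11*(X*(4 + X)) = 11*X*(4 + X))
O(1564, 363)/(-772064) = (11*363*(4 + 363))/(-772064) = (11*363*367)*(-1/772064) = 1465431*(-1/772064) = -1465431/772064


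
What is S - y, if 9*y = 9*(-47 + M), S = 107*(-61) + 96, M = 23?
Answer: -6407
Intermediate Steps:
S = -6431 (S = -6527 + 96 = -6431)
y = -24 (y = (9*(-47 + 23))/9 = (9*(-24))/9 = (⅑)*(-216) = -24)
S - y = -6431 - 1*(-24) = -6431 + 24 = -6407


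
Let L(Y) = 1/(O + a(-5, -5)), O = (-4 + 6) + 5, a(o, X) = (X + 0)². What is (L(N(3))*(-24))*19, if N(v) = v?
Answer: -57/4 ≈ -14.250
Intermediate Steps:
a(o, X) = X²
O = 7 (O = 2 + 5 = 7)
L(Y) = 1/32 (L(Y) = 1/(7 + (-5)²) = 1/(7 + 25) = 1/32)
(L(N(3))*(-24))*19 = ((1/32)*(-24))*19 = -¾*19 = -57/4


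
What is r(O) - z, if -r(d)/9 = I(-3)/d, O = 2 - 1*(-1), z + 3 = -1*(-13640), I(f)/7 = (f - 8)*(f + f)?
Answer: -15023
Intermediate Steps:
I(f) = 14*f*(-8 + f) (I(f) = 7*((f - 8)*(f + f)) = 7*((-8 + f)*(2*f)) = 7*(2*f*(-8 + f)) = 14*f*(-8 + f))
z = 13637 (z = -3 - 1*(-13640) = -3 + 13640 = 13637)
O = 3 (O = 2 + 1 = 3)
r(d) = -4158/d (r(d) = -9*14*(-3)*(-8 - 3)/d = -9*14*(-3)*(-11)/d = -4158/d)
r(O) - z = -4158/3 - 1*13637 = -4158*1/3 - 13637 = -1386 - 13637 = -15023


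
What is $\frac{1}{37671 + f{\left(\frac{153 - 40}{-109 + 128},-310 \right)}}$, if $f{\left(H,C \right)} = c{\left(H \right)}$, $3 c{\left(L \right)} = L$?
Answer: $\frac{57}{2147360} \approx 2.6544 \cdot 10^{-5}$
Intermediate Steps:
$c{\left(L \right)} = \frac{L}{3}$
$f{\left(H,C \right)} = \frac{H}{3}$
$\frac{1}{37671 + f{\left(\frac{153 - 40}{-109 + 128},-310 \right)}} = \frac{1}{37671 + \frac{\left(153 - 40\right) \frac{1}{-109 + 128}}{3}} = \frac{1}{37671 + \frac{113 \cdot \frac{1}{19}}{3}} = \frac{1}{37671 + \frac{1}{3} \cdot \frac{113}{19}} = \frac{1}{37671 + \frac{113}{57}} = \frac{1}{\frac{2147360}{57}} = \frac{57}{2147360}$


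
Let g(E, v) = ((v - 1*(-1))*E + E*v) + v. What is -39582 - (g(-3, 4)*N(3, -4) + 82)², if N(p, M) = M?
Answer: -69858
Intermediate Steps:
g(E, v) = v + E*v + E*(1 + v) (g(E, v) = ((v + 1)*E + E*v) + v = ((1 + v)*E + E*v) + v = (E*(1 + v) + E*v) + v = (E*v + E*(1 + v)) + v = v + E*v + E*(1 + v))
-39582 - (g(-3, 4)*N(3, -4) + 82)² = -39582 - ((-3 + 4 + 2*(-3)*4)*(-4) + 82)² = -39582 - ((-3 + 4 - 24)*(-4) + 82)² = -39582 - (-23*(-4) + 82)² = -39582 - (92 + 82)² = -39582 - 1*174² = -39582 - 1*30276 = -39582 - 30276 = -69858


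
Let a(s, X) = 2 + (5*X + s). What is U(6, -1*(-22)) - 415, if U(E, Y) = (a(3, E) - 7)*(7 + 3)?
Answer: -135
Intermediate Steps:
a(s, X) = 2 + s + 5*X (a(s, X) = 2 + (s + 5*X) = 2 + s + 5*X)
U(E, Y) = -20 + 50*E (U(E, Y) = ((2 + 3 + 5*E) - 7)*(7 + 3) = ((5 + 5*E) - 7)*10 = (-2 + 5*E)*10 = -20 + 50*E)
U(6, -1*(-22)) - 415 = (-20 + 50*6) - 415 = (-20 + 300) - 415 = 280 - 415 = -135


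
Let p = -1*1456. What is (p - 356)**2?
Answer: 3283344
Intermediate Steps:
p = -1456
(p - 356)**2 = (-1456 - 356)**2 = (-1812)**2 = 3283344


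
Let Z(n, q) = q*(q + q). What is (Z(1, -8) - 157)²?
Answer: 841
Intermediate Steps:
Z(n, q) = 2*q² (Z(n, q) = q*(2*q) = 2*q²)
(Z(1, -8) - 157)² = (2*(-8)² - 157)² = (2*64 - 157)² = (128 - 157)² = (-29)² = 841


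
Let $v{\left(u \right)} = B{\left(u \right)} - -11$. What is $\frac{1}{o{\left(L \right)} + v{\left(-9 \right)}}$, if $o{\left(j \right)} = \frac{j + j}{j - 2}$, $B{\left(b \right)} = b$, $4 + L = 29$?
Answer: $\frac{23}{96} \approx 0.23958$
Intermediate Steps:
$L = 25$ ($L = -4 + 29 = 25$)
$o{\left(j \right)} = \frac{2 j}{-2 + j}$
$v{\left(u \right)} = 11 + u$ ($v{\left(u \right)} = u - -11 = u + 11 = 11 + u$)
$\frac{1}{o{\left(L \right)} + v{\left(-9 \right)}} = \frac{1}{2 \cdot 25 \frac{1}{-2 + 25} + \left(11 - 9\right)} = \frac{1}{2 \cdot 25 \cdot \frac{1}{23} + 2} = \frac{1}{\frac{50}{23} + 2} = \frac{1}{\frac{96}{23}} = \frac{23}{96}$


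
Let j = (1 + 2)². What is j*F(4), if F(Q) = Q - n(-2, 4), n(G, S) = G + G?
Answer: 72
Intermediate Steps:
n(G, S) = 2*G
F(Q) = 4 + Q (F(Q) = Q - 2*(-2) = Q - 1*(-4) = Q + 4 = 4 + Q)
j = 9 (j = 3² = 9)
j*F(4) = 9*(4 + 4) = 9*8 = 72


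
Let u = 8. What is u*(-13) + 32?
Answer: -72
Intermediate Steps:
u*(-13) + 32 = 8*(-13) + 32 = -104 + 32 = -72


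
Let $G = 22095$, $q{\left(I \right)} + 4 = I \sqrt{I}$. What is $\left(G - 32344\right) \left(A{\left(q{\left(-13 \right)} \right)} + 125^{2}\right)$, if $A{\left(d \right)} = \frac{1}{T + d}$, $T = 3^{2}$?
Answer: $- \frac{355832519995}{2222} - \frac{133237 i \sqrt{13}}{2222} \approx -1.6014 \cdot 10^{8} - 216.2 i$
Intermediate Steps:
$q{\left(I \right)} = -4 + I^{\frac{3}{2}}$ ($q{\left(I \right)} = -4 + I \sqrt{I} = -4 + I^{\frac{3}{2}}$)
$T = 9$
$A{\left(d \right)} = \frac{1}{9 + d}$
$\left(G - 32344\right) \left(A{\left(q{\left(-13 \right)} \right)} + 125^{2}\right) = \left(22095 - 32344\right) \left(\frac{1}{9 - \left(4 - \left(-13\right)^{\frac{3}{2}}\right)} + 125^{2}\right) = - 10249 \left(\frac{1}{9 - \left(4 + 13 i \sqrt{13}\right)} + 15625\right) = - 10249 \left(\frac{1}{5 - 13 i \sqrt{13}} + 15625\right) = - 10249 \left(15625 + \frac{1}{5 - 13 i \sqrt{13}}\right) = -160140625 - \frac{10249}{5 - 13 i \sqrt{13}}$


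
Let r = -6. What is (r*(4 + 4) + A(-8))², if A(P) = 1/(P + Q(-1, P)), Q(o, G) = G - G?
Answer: 148225/64 ≈ 2316.0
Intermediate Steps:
Q(o, G) = 0
A(P) = 1/P (A(P) = 1/(P + 0) = 1/P)
(r*(4 + 4) + A(-8))² = (-6*(4 + 4) + 1/(-8))² = (-6*8 - ⅛)² = (-48 - ⅛)² = (-385/8)² = 148225/64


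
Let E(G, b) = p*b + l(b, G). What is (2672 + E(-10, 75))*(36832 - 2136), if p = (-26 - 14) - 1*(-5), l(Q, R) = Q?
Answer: 4232912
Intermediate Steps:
p = -35 (p = -40 + 5 = -35)
E(G, b) = -34*b (E(G, b) = -35*b + b = -34*b)
(2672 + E(-10, 75))*(36832 - 2136) = (2672 - 34*75)*(36832 - 2136) = (2672 - 2550)*34696 = 122*34696 = 4232912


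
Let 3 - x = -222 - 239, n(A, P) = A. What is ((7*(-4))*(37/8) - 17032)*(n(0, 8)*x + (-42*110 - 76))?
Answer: 80590404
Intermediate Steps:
x = 464 (x = 3 - (-222 - 239) = 3 - 1*(-461) = 3 + 461 = 464)
((7*(-4))*(37/8) - 17032)*(n(0, 8)*x + (-42*110 - 76)) = ((7*(-4))*(37/8) - 17032)*(0*464 + (-42*110 - 76)) = (-1036/8 - 17032)*(0 + (-4620 - 76)) = (-28*37/8 - 17032)*(0 - 4696) = (-259/2 - 17032)*(-4696) = -34323/2*(-4696) = 80590404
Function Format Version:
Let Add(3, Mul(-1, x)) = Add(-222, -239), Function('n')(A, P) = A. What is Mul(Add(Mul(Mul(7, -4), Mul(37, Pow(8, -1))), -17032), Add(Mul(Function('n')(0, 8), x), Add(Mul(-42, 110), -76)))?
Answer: 80590404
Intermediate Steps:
x = 464 (x = Add(3, Mul(-1, Add(-222, -239))) = Add(3, Mul(-1, -461)) = Add(3, 461) = 464)
Mul(Add(Mul(Mul(7, -4), Mul(37, Pow(8, -1))), -17032), Add(Mul(Function('n')(0, 8), x), Add(Mul(-42, 110), -76))) = Mul(Add(Mul(Mul(7, -4), Mul(37, Pow(8, -1))), -17032), Add(Mul(0, 464), Add(Mul(-42, 110), -76))) = Mul(Add(Mul(-28, Mul(37, Rational(1, 8))), -17032), Add(0, Add(-4620, -76))) = Mul(Add(Mul(-28, Rational(37, 8)), -17032), Add(0, -4696)) = Mul(Add(Rational(-259, 2), -17032), -4696) = Mul(Rational(-34323, 2), -4696) = 80590404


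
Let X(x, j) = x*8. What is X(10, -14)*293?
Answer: 23440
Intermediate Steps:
X(x, j) = 8*x
X(10, -14)*293 = (8*10)*293 = 80*293 = 23440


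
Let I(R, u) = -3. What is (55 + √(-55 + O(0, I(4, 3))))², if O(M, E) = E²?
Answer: (55 + I*√46)² ≈ 2979.0 + 746.06*I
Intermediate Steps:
(55 + √(-55 + O(0, I(4, 3))))² = (55 + √(-55 + (-3)²))² = (55 + √(-55 + 9))² = (55 + √(-46))² = (55 + I*√46)²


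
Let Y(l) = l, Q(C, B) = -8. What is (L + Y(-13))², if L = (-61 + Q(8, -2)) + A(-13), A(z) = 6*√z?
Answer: 6256 - 984*I*√13 ≈ 6256.0 - 3547.9*I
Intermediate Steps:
L = -69 + 6*I*√13 (L = (-61 - 8) + 6*√(-13) = -69 + 6*(I*√13) = -69 + 6*I*√13 ≈ -69.0 + 21.633*I)
(L + Y(-13))² = ((-69 + 6*I*√13) - 13)² = (-82 + 6*I*√13)²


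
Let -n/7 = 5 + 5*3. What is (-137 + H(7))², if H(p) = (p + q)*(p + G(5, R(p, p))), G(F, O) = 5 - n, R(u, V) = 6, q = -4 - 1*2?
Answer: 225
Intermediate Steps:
n = -140 (n = -7*(5 + 5*3) = -7*(5 + 15) = -7*20 = -140)
q = -6 (q = -4 - 2 = -6)
G(F, O) = 145 (G(F, O) = 5 - 1*(-140) = 5 + 140 = 145)
H(p) = (-6 + p)*(145 + p) (H(p) = (p - 6)*(p + 145) = (-6 + p)*(145 + p))
(-137 + H(7))² = (-137 + (-870 + 7² + 139*7))² = (-137 + (-870 + 49 + 973))² = (-137 + 152)² = 15² = 225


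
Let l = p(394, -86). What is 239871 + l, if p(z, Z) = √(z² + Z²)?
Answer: 239871 + 2*√40658 ≈ 2.4027e+5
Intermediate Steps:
p(z, Z) = √(Z² + z²)
l = 2*√40658 (l = √((-86)² + 394²) = √(7396 + 155236) = √162632 = 2*√40658 ≈ 403.28)
239871 + l = 239871 + 2*√40658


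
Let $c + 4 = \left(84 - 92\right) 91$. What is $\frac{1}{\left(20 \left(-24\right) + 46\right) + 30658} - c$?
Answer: $\frac{22123969}{30224} \approx 732.0$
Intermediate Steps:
$c = -732$ ($c = -4 + \left(84 - 92\right) 91 = -4 - 728 = -732$)
$\frac{1}{\left(20 \left(-24\right) + 46\right) + 30658} - c = \frac{1}{\left(20 \left(-24\right) + 46\right) + 30658} - -732 = \frac{1}{\left(-480 + 46\right) + 30658} + 732 = \frac{1}{-434 + 30658} + 732 = \frac{1}{30224} + 732 = \frac{22123969}{30224}$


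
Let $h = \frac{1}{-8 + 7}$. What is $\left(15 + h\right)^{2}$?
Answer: $196$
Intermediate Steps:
$h = -1$ ($h = \frac{1}{-1} = -1$)
$\left(15 + h\right)^{2} = \left(15 - 1\right)^{2} = 14^{2} = 196$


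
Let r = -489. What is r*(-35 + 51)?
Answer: -7824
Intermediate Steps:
r*(-35 + 51) = -489*(-35 + 51) = -489*16 = -7824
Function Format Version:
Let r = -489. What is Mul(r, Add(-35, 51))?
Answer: -7824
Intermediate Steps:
Mul(r, Add(-35, 51)) = Mul(-489, Add(-35, 51)) = Mul(-489, 16) = -7824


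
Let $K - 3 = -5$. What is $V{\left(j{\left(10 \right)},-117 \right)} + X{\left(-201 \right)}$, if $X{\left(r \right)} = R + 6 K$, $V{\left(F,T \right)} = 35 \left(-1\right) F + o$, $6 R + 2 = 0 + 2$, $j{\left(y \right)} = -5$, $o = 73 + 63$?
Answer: $299$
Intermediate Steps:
$o = 136$
$K = -2$ ($K = 3 - 5 = -2$)
$R = 0$ ($R = - \frac{1}{3} + \frac{0 + 2}{6} = - \frac{1}{3} + \frac{1}{6} \cdot 2 = - \frac{1}{3} + \frac{1}{3} = 0$)
$V{\left(F,T \right)} = 136 - 35 F$ ($V{\left(F,T \right)} = 35 \left(-1\right) F + 136 = - 35 F + 136 = 136 - 35 F$)
$X{\left(r \right)} = -12$ ($X{\left(r \right)} = 0 + 6 \left(-2\right) = 0 - 12 = -12$)
$V{\left(j{\left(10 \right)},-117 \right)} + X{\left(-201 \right)} = \left(136 - -175\right) - 12 = \left(136 + 175\right) - 12 = 311 - 12 = 299$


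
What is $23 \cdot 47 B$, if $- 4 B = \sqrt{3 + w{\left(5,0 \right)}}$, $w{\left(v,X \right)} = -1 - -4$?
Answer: $- \frac{1081 \sqrt{6}}{4} \approx -661.97$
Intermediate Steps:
$w{\left(v,X \right)} = 3$ ($w{\left(v,X \right)} = -1 + 4 = 3$)
$B = - \frac{\sqrt{6}}{4}$ ($B = - \frac{\sqrt{3 + 3}}{4} = - \frac{\sqrt{6}}{4} \approx -0.61237$)
$23 \cdot 47 B = 23 \cdot 47 \left(- \frac{\sqrt{6}}{4}\right) = 1081 \left(- \frac{\sqrt{6}}{4}\right) = - \frac{1081 \sqrt{6}}{4}$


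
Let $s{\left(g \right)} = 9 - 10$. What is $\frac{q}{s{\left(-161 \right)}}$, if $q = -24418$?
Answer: $24418$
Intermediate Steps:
$s{\left(g \right)} = -1$ ($s{\left(g \right)} = 9 - 10 = -1$)
$\frac{q}{s{\left(-161 \right)}} = - \frac{24418}{-1} = \left(-24418\right) \left(-1\right) = 24418$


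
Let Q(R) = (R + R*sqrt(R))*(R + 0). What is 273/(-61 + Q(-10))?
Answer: 1521/14503 - 3900*I*sqrt(10)/14503 ≈ 0.10487 - 0.85037*I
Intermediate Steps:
Q(R) = R*(R + R**(3/2)) (Q(R) = (R + R**(3/2))*R = R*(R + R**(3/2)))
273/(-61 + Q(-10)) = 273/(-61 + ((-10)**2 + (-10)**(5/2))) = 273/(-61 + (100 + 100*I*sqrt(10))) = 273/(39 + 100*I*sqrt(10))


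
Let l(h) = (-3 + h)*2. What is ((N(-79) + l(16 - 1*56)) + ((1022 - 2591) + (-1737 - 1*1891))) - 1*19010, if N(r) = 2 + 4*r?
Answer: -24607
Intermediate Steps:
l(h) = -6 + 2*h
((N(-79) + l(16 - 1*56)) + ((1022 - 2591) + (-1737 - 1*1891))) - 1*19010 = (((2 + 4*(-79)) + (-6 + 2*(16 - 1*56))) + ((1022 - 2591) + (-1737 - 1*1891))) - 1*19010 = (((2 - 316) + (-6 + 2*(16 - 56))) + (-1569 + (-1737 - 1891))) - 19010 = ((-314 + (-6 + 2*(-40))) + (-1569 - 3628)) - 19010 = ((-314 + (-6 - 80)) - 5197) - 19010 = ((-314 - 86) - 5197) - 19010 = (-400 - 5197) - 19010 = -5597 - 19010 = -24607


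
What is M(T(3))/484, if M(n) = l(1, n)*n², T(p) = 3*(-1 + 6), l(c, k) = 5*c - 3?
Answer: 225/242 ≈ 0.92975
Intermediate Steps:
l(c, k) = -3 + 5*c
T(p) = 15 (T(p) = 3*5 = 15)
M(n) = 2*n² (M(n) = (-3 + 5*1)*n² = (-3 + 5)*n² = 2*n²)
M(T(3))/484 = (2*15²)/484 = (2*225)*(1/484) = 450*(1/484) = 225/242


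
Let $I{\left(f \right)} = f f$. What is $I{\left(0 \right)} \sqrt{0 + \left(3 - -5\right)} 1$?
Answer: $0$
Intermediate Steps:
$I{\left(f \right)} = f^{2}$
$I{\left(0 \right)} \sqrt{0 + \left(3 - -5\right)} 1 = 0^{2} \sqrt{0 + \left(3 - -5\right)} 1 = 0 \sqrt{0 + \left(3 + 5\right)} 1 = 0 \sqrt{0 + 8} \cdot 1 = 0 \sqrt{8} \cdot 1 = 0 \cdot 2 \sqrt{2} \cdot 1 = 0 \cdot 1 = 0$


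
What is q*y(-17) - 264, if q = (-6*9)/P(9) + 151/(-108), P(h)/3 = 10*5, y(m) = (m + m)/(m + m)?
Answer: -717547/2700 ≈ -265.76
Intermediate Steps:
y(m) = 1 (y(m) = (2*m)/((2*m)) = (2*m)*(1/(2*m)) = 1)
P(h) = 150 (P(h) = 3*(10*5) = 3*50 = 150)
q = -4747/2700 (q = -6*9/150 + 151/(-108) = -54*1/150 + 151*(-1/108) = -9/25 - 151/108 = -4747/2700 ≈ -1.7581)
q*y(-17) - 264 = -4747/2700*1 - 264 = -4747/2700 - 264 = -717547/2700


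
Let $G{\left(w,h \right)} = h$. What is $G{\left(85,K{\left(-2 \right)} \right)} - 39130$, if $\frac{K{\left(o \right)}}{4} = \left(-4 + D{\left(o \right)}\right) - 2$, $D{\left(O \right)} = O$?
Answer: $-39162$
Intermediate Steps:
$K{\left(o \right)} = -24 + 4 o$ ($K{\left(o \right)} = 4 \left(\left(-4 + o\right) - 2\right) = 4 \left(-6 + o\right) = -24 + 4 o$)
$G{\left(85,K{\left(-2 \right)} \right)} - 39130 = \left(-24 + 4 \left(-2\right)\right) - 39130 = \left(-24 - 8\right) - 39130 = -32 - 39130 = -39162$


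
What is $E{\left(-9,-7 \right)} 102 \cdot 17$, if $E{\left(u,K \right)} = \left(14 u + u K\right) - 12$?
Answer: $-130050$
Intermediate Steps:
$E{\left(u,K \right)} = -12 + 14 u + K u$ ($E{\left(u,K \right)} = \left(14 u + K u\right) - 12 = -12 + 14 u + K u$)
$E{\left(-9,-7 \right)} 102 \cdot 17 = \left(-12 + 14 \left(-9\right) - -63\right) 102 \cdot 17 = \left(-12 - 126 + 63\right) 102 \cdot 17 = \left(-75\right) 102 \cdot 17 = \left(-7650\right) 17 = -130050$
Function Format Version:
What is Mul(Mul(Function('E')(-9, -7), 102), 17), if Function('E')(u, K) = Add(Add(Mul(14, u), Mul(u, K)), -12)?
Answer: -130050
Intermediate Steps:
Function('E')(u, K) = Add(-12, Mul(14, u), Mul(K, u)) (Function('E')(u, K) = Add(Add(Mul(14, u), Mul(K, u)), -12) = Add(-12, Mul(14, u), Mul(K, u)))
Mul(Mul(Function('E')(-9, -7), 102), 17) = Mul(Mul(Add(-12, Mul(14, -9), Mul(-7, -9)), 102), 17) = Mul(Mul(Add(-12, -126, 63), 102), 17) = Mul(Mul(-75, 102), 17) = Mul(-7650, 17) = -130050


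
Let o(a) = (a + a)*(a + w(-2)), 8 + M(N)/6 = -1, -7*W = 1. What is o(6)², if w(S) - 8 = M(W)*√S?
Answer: -811584 - 217728*I*√2 ≈ -8.1158e+5 - 3.0791e+5*I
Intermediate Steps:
W = -⅐ (W = -⅐*1 = -⅐ ≈ -0.14286)
M(N) = -54 (M(N) = -48 + 6*(-1) = -48 - 6 = -54)
w(S) = 8 - 54*√S
o(a) = 2*a*(8 + a - 54*I*√2) (o(a) = (a + a)*(a + (8 - 54*I*√2)) = (2*a)*(a + (8 - 54*I*√2)) = (2*a)*(8 + a - 54*I*√2) = 2*a*(8 + a - 54*I*√2))
o(6)² = (2*6*(8 + 6 - 54*I*√2))² = (2*6*(14 - 54*I*√2))² = (168 - 648*I*√2)²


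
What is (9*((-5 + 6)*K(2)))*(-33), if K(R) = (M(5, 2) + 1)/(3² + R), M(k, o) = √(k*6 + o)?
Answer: -27 - 108*√2 ≈ -179.74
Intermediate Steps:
M(k, o) = √(o + 6*k) (M(k, o) = √(6*k + o) = √(o + 6*k))
K(R) = (1 + 4*√2)/(9 + R) (K(R) = (√(2 + 6*5) + 1)/(3² + R) = (√(2 + 30) + 1)/(9 + R) = (√32 + 1)/(9 + R) = (4*√2 + 1)/(9 + R) = (1 + 4*√2)/(9 + R))
(9*((-5 + 6)*K(2)))*(-33) = (9*((-5 + 6)*((1 + 4*√2)/(9 + 2))))*(-33) = (9*(1*((1 + 4*√2)/11)))*(-33) = (9*(1*(1/11 + 4*√2/11)))*(-33) = (9*(1/11 + 4*√2/11))*(-33) = (9/11 + 36*√2/11)*(-33) = -27 - 108*√2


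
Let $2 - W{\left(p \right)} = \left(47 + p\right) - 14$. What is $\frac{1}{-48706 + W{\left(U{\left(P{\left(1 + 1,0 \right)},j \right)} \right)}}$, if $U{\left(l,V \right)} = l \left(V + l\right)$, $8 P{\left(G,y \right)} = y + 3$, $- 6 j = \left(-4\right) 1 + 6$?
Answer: $- \frac{64}{3119169} \approx -2.0518 \cdot 10^{-5}$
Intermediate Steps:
$j = - \frac{1}{3}$ ($j = - \frac{\left(-4\right) 1 + 6}{6} = - \frac{-4 + 6}{6} = \left(- \frac{1}{6}\right) 2 = - \frac{1}{3} \approx -0.33333$)
$P{\left(G,y \right)} = \frac{3}{8} + \frac{y}{8}$ ($P{\left(G,y \right)} = \frac{y + 3}{8} = \frac{3 + y}{8} = \frac{3}{8} + \frac{y}{8}$)
$W{\left(p \right)} = -31 - p$ ($W{\left(p \right)} = 2 - \left(\left(47 + p\right) - 14\right) = 2 - \left(33 + p\right) = -31 - p$)
$\frac{1}{-48706 + W{\left(U{\left(P{\left(1 + 1,0 \right)},j \right)} \right)}} = \frac{1}{-48706 - \left(31 + \left(\frac{3}{8} + \frac{1}{8} \cdot 0\right) \left(- \frac{1}{3} + \left(\frac{3}{8} + \frac{1}{8} \cdot 0\right)\right)\right)} = \frac{1}{-48706 - \left(31 + \left(\frac{3}{8} + 0\right) \left(- \frac{1}{3} + \left(\frac{3}{8} + 0\right)\right)\right)} = \frac{1}{-48706 - \left(31 + \frac{3 \left(- \frac{1}{3} + \frac{3}{8}\right)}{8}\right)} = \frac{1}{-48706 - \left(31 + \frac{3}{8} \cdot \frac{1}{24}\right)} = \frac{1}{-48706 - \frac{1985}{64}} = \frac{1}{- \frac{3119169}{64}} = - \frac{64}{3119169}$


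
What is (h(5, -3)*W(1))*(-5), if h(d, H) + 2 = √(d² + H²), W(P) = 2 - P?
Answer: 10 - 5*√34 ≈ -19.155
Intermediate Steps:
h(d, H) = -2 + √(H² + d²) (h(d, H) = -2 + √(d² + H²) = -2 + √(H² + d²))
(h(5, -3)*W(1))*(-5) = ((-2 + √((-3)² + 5²))*(2 - 1*1))*(-5) = ((-2 + √(9 + 25))*(2 - 1))*(-5) = ((-2 + √34)*1)*(-5) = (-2 + √34)*(-5) = 10 - 5*√34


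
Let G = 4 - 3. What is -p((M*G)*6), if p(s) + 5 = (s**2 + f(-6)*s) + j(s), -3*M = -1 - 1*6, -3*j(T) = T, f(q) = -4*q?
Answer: -1567/3 ≈ -522.33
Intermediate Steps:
j(T) = -T/3
G = 1
M = 7/3 (M = -(-1 - 1*6)/3 = -(-1 - 6)/3 = -1/3*(-7) = 7/3 ≈ 2.3333)
p(s) = -5 + s**2 + 71*s/3 (p(s) = -5 + ((s**2 + (-4*(-6))*s) - s/3) = -5 + ((s**2 + 24*s) - s/3) = -5 + (s**2 + 71*s/3) = -5 + s**2 + 71*s/3)
-p((M*G)*6) = -(-5 + (((7/3)*1)*6)**2 + 71*(((7/3)*1)*6)/3) = -(-5 + ((7/3)*6)**2 + 71*((7/3)*6)/3) = -(-5 + 14**2 + (71/3)*14) = -(-5 + 196 + 994/3) = -1*1567/3 = -1567/3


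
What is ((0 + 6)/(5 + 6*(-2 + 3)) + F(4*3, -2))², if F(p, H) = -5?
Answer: 2401/121 ≈ 19.843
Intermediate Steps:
((0 + 6)/(5 + 6*(-2 + 3)) + F(4*3, -2))² = ((0 + 6)/(5 + 6*(-2 + 3)) - 5)² = (6/(5 + 6*1) - 5)² = (6/(5 + 6) - 5)² = (6/11 - 5)² = (-49/11)² = 2401/121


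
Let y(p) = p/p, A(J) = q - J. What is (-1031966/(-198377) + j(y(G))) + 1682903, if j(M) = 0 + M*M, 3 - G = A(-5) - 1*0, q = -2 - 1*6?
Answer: 333850478774/198377 ≈ 1.6829e+6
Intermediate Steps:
q = -8 (q = -2 - 6 = -8)
A(J) = -8 - J
G = 6 (G = 3 - ((-8 - 1*(-5)) - 1*0) = 3 - ((-8 + 5) + 0) = 3 - (-3 + 0) = 3 - 1*(-3) = 3 + 3 = 6)
y(p) = 1
j(M) = M² (j(M) = 0 + M² = M²)
(-1031966/(-198377) + j(y(G))) + 1682903 = (-1031966/(-198377) + 1²) + 1682903 = (-1031966*(-1/198377) + 1) + 1682903 = (1031966/198377 + 1) + 1682903 = 1230343/198377 + 1682903 = 333850478774/198377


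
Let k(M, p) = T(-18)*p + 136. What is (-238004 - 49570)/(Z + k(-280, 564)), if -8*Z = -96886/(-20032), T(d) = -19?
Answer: 3291818496/121114669 ≈ 27.179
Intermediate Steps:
Z = -48443/80128 (Z = -(-48443)/(4*(-20032)) = -(-48443)*(-1)/(4*20032) = -⅛*48443/10016 = -48443/80128 ≈ -0.60457)
k(M, p) = 136 - 19*p (k(M, p) = -19*p + 136 = 136 - 19*p)
(-238004 - 49570)/(Z + k(-280, 564)) = (-238004 - 49570)/(-48443/80128 + (136 - 19*564)) = -287574/(-48443/80128 + (136 - 10716)) = -287574/(-48443/80128 - 10580) = -287574/(-847802683/80128) = -287574*(-80128/847802683) = 3291818496/121114669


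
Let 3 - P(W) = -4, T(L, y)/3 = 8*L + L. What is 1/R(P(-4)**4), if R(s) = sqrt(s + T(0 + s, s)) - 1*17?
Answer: 17/66939 + 98*sqrt(7)/66939 ≈ 0.0041274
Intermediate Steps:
T(L, y) = 27*L (T(L, y) = 3*(8*L + L) = 3*(9*L) = 27*L)
P(W) = 7 (P(W) = 3 - 1*(-4) = 3 + 4 = 7)
R(s) = -17 + 2*sqrt(7)*sqrt(s) (R(s) = sqrt(s + 27*(0 + s)) - 1*17 = sqrt(s + 27*s) - 17 = sqrt(28*s) - 17 = 2*sqrt(7)*sqrt(s) - 17 = -17 + 2*sqrt(7)*sqrt(s))
1/R(P(-4)**4) = 1/(-17 + 2*sqrt(7)*sqrt(7**4)) = 1/(-17 + 2*sqrt(7)*sqrt(2401)) = 1/(-17 + 2*sqrt(7)*49) = 1/(-17 + 98*sqrt(7))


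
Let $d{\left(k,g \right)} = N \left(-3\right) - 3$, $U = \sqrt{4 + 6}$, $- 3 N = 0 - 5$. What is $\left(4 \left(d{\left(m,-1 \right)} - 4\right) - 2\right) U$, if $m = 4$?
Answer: $- 50 \sqrt{10} \approx -158.11$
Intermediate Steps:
$N = \frac{5}{3}$ ($N = - \frac{0 - 5}{3} = \left(- \frac{1}{3}\right) \left(-5\right) = \frac{5}{3} \approx 1.6667$)
$U = \sqrt{10} \approx 3.1623$
$d{\left(k,g \right)} = -8$ ($d{\left(k,g \right)} = \frac{5}{3} \left(-3\right) - 3 = -5 - 3 = -8$)
$\left(4 \left(d{\left(m,-1 \right)} - 4\right) - 2\right) U = \left(4 \left(-8 - 4\right) - 2\right) \sqrt{10} = \left(4 \left(-12\right) - 2\right) \sqrt{10} = \left(-48 - 2\right) \sqrt{10} = - 50 \sqrt{10}$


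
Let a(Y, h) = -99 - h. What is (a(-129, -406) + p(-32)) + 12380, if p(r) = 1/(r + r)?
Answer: 811967/64 ≈ 12687.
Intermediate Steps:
p(r) = 1/(2*r)
(a(-129, -406) + p(-32)) + 12380 = ((-99 - 1*(-406)) + (½)/(-32)) + 12380 = ((-99 + 406) + (½)*(-1/32)) + 12380 = (307 - 1/64) + 12380 = 19647/64 + 12380 = 811967/64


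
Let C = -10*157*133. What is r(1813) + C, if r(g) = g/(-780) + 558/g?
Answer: -295289425129/1414140 ≈ -2.0881e+5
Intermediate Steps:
C = -208810 (C = -1570*133 = -208810)
r(g) = 558/g - g/780 (r(g) = g*(-1/780) + 558/g = -g/780 + 558/g = 558/g - g/780)
r(1813) + C = (558/1813 - 1/780*1813) - 208810 = (558*(1/1813) - 1813/780) - 208810 = (558/1813 - 1813/780) - 208810 = -2851729/1414140 - 208810 = -295289425129/1414140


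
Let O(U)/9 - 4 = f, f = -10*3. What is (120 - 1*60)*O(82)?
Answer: -14040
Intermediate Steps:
f = -30
O(U) = -234 (O(U) = 36 + 9*(-30) = 36 - 270 = -234)
(120 - 1*60)*O(82) = (120 - 1*60)*(-234) = (120 - 60)*(-234) = 60*(-234) = -14040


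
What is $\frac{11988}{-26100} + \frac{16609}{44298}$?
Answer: $- \frac{2709709}{32116050} \approx -0.084372$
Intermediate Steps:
$\frac{11988}{-26100} + \frac{16609}{44298} = 11988 \left(- \frac{1}{26100}\right) + 16609 \cdot \frac{1}{44298} = - \frac{333}{725} + \frac{16609}{44298} = - \frac{2709709}{32116050}$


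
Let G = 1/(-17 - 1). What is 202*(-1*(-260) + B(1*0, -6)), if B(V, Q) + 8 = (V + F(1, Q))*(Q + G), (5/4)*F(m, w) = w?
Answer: 851632/15 ≈ 56775.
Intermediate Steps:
F(m, w) = 4*w/5
G = -1/18 (G = 1/(-18) = -1/18 ≈ -0.055556)
B(V, Q) = -8 + (-1/18 + Q)*(V + 4*Q/5) (B(V, Q) = -8 + (V + 4*Q/5)*(Q - 1/18) = -8 + (V + 4*Q/5)*(-1/18 + Q) = -8 + (-1/18 + Q)*(V + 4*Q/5))
202*(-1*(-260) + B(1*0, -6)) = 202*(-1*(-260) + (-8 - 2/45*(-6) - 0/18 + (⅘)*(-6)² - 6*0)) = 202*(260 + (-8 + 4/15 - 1/18*0 + (⅘)*36 - 6*0)) = 202*(260 + (-8 + 4/15 + 0 + 144/5 + 0)) = 202*(260 + 316/15) = 202*(4216/15) = 851632/15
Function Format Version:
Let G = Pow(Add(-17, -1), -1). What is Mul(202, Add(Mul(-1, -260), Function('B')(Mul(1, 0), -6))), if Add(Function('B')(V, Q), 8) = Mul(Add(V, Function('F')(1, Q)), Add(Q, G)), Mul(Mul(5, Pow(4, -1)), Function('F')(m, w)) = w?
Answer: Rational(851632, 15) ≈ 56775.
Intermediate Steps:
Function('F')(m, w) = Mul(Rational(4, 5), w)
G = Rational(-1, 18) (G = Pow(-18, -1) = Rational(-1, 18) ≈ -0.055556)
Function('B')(V, Q) = Add(-8, Mul(Add(Rational(-1, 18), Q), Add(V, Mul(Rational(4, 5), Q)))) (Function('B')(V, Q) = Add(-8, Mul(Add(V, Mul(Rational(4, 5), Q)), Add(Q, Rational(-1, 18)))) = Add(-8, Mul(Add(V, Mul(Rational(4, 5), Q)), Add(Rational(-1, 18), Q))) = Add(-8, Mul(Add(Rational(-1, 18), Q), Add(V, Mul(Rational(4, 5), Q)))))
Mul(202, Add(Mul(-1, -260), Function('B')(Mul(1, 0), -6))) = Mul(202, Add(Mul(-1, -260), Add(-8, Mul(Rational(-2, 45), -6), Mul(Rational(-1, 18), Mul(1, 0)), Mul(Rational(4, 5), Pow(-6, 2)), Mul(-6, Mul(1, 0))))) = Mul(202, Add(260, Add(-8, Rational(4, 15), Mul(Rational(-1, 18), 0), Mul(Rational(4, 5), 36), Mul(-6, 0)))) = Mul(202, Add(260, Add(-8, Rational(4, 15), 0, Rational(144, 5), 0))) = Mul(202, Add(260, Rational(316, 15))) = Mul(202, Rational(4216, 15)) = Rational(851632, 15)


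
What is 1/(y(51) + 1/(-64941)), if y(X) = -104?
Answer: -64941/6753865 ≈ -0.0096154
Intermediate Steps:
1/(y(51) + 1/(-64941)) = 1/(-104 + 1/(-64941)) = 1/(-104 - 1/64941) = 1/(-6753865/64941) = -64941/6753865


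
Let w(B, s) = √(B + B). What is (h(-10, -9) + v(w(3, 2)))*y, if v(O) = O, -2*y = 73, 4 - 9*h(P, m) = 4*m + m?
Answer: -3577/18 - 73*√6/2 ≈ -288.13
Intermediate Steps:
w(B, s) = √2*√B (w(B, s) = √(2*B) = √2*√B)
h(P, m) = 4/9 - 5*m/9 (h(P, m) = 4/9 - (4*m + m)/9 = 4/9 - 5*m/9)
y = -73/2 (y = -½*73 = -73/2 ≈ -36.500)
(h(-10, -9) + v(w(3, 2)))*y = ((4/9 - 5/9*(-9)) + √2*√3)*(-73/2) = ((4/9 + 5) + √6)*(-73/2) = (49/9 + √6)*(-73/2) = -3577/18 - 73*√6/2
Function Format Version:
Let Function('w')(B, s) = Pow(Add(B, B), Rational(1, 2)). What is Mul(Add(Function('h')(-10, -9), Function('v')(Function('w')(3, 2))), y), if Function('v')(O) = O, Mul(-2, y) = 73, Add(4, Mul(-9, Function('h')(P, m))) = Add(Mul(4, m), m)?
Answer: Add(Rational(-3577, 18), Mul(Rational(-73, 2), Pow(6, Rational(1, 2)))) ≈ -288.13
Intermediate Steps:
Function('w')(B, s) = Mul(Pow(2, Rational(1, 2)), Pow(B, Rational(1, 2))) (Function('w')(B, s) = Pow(Mul(2, B), Rational(1, 2)) = Mul(Pow(2, Rational(1, 2)), Pow(B, Rational(1, 2))))
Function('h')(P, m) = Add(Rational(4, 9), Mul(Rational(-5, 9), m)) (Function('h')(P, m) = Add(Rational(4, 9), Mul(Rational(-1, 9), Add(Mul(4, m), m))) = Add(Rational(4, 9), Mul(Rational(-1, 9), Mul(5, m))) = Add(Rational(4, 9), Mul(Rational(-5, 9), m)))
y = Rational(-73, 2) (y = Mul(Rational(-1, 2), 73) = Rational(-73, 2) ≈ -36.500)
Mul(Add(Function('h')(-10, -9), Function('v')(Function('w')(3, 2))), y) = Mul(Add(Add(Rational(4, 9), Mul(Rational(-5, 9), -9)), Mul(Pow(2, Rational(1, 2)), Pow(3, Rational(1, 2)))), Rational(-73, 2)) = Mul(Add(Add(Rational(4, 9), 5), Pow(6, Rational(1, 2))), Rational(-73, 2)) = Mul(Add(Rational(49, 9), Pow(6, Rational(1, 2))), Rational(-73, 2)) = Add(Rational(-3577, 18), Mul(Rational(-73, 2), Pow(6, Rational(1, 2))))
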